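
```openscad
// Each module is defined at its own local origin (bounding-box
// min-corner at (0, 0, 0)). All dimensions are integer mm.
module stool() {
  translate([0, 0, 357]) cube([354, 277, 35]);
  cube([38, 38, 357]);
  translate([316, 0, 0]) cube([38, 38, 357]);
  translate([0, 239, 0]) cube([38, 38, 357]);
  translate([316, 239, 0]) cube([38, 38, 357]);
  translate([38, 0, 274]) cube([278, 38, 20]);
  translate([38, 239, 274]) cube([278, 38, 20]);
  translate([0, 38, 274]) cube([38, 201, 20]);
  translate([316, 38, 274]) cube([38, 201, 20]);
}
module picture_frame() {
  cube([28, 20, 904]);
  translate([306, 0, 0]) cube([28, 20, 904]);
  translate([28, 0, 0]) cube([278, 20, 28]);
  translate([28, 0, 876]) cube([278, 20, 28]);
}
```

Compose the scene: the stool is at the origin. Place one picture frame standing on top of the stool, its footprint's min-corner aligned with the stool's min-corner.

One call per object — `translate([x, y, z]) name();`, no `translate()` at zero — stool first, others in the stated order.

stool();
translate([0, 0, 392]) picture_frame();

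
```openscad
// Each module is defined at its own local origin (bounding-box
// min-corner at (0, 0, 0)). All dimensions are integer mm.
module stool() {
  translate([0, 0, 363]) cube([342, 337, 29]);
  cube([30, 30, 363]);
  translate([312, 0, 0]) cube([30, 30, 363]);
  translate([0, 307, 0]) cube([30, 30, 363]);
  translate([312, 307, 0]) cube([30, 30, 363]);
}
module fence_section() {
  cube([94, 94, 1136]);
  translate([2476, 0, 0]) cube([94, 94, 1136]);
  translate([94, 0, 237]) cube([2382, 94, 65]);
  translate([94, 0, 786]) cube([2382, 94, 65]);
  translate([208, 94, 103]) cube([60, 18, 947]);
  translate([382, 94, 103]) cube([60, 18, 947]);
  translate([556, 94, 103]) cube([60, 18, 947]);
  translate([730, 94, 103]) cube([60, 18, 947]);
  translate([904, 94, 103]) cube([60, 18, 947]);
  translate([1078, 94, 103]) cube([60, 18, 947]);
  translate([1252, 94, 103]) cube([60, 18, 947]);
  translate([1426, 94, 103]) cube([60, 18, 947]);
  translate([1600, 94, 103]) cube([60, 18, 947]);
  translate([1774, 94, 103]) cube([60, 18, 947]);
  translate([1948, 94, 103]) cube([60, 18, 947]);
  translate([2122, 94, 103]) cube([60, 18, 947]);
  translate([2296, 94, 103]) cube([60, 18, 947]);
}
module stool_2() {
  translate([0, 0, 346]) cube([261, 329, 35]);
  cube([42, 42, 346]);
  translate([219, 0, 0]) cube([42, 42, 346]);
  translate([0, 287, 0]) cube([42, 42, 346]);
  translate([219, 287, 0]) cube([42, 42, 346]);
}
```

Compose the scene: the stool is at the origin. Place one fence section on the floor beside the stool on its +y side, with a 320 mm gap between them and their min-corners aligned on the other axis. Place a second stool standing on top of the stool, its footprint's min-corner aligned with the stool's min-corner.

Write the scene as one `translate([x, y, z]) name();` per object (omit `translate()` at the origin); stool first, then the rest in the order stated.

stool();
translate([0, 657, 0]) fence_section();
translate([0, 0, 392]) stool_2();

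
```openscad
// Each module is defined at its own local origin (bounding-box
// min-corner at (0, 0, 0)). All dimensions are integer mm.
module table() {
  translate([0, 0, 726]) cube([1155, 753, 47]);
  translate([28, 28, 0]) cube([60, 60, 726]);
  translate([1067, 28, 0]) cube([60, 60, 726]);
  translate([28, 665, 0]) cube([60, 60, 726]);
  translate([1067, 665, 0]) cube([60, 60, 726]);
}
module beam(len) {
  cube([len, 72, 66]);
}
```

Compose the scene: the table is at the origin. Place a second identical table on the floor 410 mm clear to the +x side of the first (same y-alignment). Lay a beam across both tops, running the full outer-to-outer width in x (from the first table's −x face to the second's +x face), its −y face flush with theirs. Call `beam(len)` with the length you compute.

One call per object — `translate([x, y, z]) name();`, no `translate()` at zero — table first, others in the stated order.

table();
translate([1565, 0, 0]) table();
translate([0, 0, 773]) beam(2720);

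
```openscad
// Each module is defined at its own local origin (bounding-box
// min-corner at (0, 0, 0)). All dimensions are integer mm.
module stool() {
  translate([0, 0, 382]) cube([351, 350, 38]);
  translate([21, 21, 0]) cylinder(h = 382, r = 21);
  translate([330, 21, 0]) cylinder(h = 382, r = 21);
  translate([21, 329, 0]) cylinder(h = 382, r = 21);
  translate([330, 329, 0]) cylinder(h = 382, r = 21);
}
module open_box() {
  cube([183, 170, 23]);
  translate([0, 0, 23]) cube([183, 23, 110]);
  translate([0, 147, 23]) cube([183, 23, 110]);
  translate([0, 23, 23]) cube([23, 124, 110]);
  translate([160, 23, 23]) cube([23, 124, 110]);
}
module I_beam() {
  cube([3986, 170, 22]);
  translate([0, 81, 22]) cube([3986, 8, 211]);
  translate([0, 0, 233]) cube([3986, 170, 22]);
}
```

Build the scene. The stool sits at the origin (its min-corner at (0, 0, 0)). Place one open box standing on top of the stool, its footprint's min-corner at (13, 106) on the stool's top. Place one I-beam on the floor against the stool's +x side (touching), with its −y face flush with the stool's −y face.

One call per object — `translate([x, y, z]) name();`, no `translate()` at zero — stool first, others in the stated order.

stool();
translate([13, 106, 420]) open_box();
translate([351, 0, 0]) I_beam();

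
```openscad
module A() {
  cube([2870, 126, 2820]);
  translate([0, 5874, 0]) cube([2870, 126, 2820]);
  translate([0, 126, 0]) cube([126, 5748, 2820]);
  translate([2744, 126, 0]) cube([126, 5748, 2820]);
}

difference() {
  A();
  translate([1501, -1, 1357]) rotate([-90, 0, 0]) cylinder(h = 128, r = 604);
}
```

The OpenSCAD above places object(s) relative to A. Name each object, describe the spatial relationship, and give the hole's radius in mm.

A is a house frame. The house frame has a circular hole through its front wall. The hole's radius is 604 mm.

The subtracted cylinder has r = 604 mm.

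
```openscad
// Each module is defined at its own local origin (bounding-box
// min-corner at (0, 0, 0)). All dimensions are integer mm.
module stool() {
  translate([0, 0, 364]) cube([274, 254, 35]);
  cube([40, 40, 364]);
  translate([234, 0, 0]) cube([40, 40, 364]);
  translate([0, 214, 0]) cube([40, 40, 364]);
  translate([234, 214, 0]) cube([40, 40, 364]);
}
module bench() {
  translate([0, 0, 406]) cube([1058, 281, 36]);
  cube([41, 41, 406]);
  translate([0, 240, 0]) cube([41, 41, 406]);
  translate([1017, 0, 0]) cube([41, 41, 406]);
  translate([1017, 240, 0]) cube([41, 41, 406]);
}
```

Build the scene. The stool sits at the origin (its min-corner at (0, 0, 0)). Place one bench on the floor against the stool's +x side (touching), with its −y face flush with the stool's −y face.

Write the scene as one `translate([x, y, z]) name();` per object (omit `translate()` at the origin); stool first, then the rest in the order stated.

stool();
translate([274, 0, 0]) bench();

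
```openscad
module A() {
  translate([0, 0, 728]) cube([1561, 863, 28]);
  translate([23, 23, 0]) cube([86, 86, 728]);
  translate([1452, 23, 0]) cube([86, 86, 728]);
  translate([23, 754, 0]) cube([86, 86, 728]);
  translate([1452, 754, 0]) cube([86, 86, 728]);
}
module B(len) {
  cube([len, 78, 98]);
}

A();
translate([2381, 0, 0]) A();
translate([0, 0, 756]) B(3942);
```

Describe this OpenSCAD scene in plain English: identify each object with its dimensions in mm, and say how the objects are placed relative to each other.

A is a table: top 1561 mm (x) × 863 mm (y), 28 mm thick, upper face at z = 756 mm, on four 86×86 mm square legs, each inset 23 mm from the nearest pair of top edges, running from z = 0 to the bottom of the top.

B is a rectangular beam 3942 mm long (x), 78 mm deep (y), 98 mm thick (z).

The beam spans the tops of two tables placed 820 mm apart, resting at z = 756 mm.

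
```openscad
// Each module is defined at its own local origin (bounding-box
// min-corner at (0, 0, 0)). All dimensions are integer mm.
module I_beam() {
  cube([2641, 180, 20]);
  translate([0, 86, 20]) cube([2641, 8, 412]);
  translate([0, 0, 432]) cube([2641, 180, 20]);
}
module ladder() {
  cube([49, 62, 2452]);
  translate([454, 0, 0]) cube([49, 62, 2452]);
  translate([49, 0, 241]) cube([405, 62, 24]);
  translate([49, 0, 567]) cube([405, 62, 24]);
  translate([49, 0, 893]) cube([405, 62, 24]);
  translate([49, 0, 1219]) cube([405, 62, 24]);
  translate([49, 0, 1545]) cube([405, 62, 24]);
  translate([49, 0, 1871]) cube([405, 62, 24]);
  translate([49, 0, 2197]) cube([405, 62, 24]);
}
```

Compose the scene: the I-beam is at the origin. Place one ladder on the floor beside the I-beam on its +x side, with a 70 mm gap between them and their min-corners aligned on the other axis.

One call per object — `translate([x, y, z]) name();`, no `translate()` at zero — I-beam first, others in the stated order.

I_beam();
translate([2711, 0, 0]) ladder();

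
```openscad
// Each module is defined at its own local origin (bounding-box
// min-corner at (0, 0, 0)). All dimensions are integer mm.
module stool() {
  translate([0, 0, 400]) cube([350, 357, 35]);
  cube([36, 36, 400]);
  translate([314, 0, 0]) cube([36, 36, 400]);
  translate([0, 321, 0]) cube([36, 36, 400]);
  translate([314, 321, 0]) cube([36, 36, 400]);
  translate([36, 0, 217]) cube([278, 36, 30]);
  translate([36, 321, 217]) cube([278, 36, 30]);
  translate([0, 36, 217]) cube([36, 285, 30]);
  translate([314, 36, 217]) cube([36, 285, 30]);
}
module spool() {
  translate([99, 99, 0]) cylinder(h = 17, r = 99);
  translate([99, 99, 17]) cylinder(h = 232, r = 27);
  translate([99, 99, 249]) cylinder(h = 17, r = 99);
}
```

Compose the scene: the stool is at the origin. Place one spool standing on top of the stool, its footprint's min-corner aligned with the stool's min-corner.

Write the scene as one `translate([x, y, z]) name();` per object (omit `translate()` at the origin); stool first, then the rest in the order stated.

stool();
translate([0, 0, 435]) spool();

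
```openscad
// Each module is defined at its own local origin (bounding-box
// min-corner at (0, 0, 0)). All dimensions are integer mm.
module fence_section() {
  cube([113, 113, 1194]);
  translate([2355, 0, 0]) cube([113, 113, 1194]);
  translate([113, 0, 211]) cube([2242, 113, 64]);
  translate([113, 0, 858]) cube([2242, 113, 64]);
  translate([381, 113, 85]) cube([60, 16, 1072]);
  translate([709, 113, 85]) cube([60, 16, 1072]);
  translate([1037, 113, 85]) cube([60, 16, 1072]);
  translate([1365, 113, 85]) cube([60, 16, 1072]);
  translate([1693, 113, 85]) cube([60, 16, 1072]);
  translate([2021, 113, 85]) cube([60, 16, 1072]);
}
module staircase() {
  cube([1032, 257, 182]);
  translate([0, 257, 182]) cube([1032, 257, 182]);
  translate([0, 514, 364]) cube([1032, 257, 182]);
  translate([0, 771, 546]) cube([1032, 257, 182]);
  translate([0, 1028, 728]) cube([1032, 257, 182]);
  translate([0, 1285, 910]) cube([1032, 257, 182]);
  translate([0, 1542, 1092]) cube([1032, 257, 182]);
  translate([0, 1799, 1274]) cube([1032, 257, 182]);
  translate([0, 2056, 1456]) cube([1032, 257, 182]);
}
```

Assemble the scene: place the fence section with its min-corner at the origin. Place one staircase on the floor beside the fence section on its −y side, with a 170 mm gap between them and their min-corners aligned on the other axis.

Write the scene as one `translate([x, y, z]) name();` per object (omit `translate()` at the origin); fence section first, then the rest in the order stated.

fence_section();
translate([0, -2483, 0]) staircase();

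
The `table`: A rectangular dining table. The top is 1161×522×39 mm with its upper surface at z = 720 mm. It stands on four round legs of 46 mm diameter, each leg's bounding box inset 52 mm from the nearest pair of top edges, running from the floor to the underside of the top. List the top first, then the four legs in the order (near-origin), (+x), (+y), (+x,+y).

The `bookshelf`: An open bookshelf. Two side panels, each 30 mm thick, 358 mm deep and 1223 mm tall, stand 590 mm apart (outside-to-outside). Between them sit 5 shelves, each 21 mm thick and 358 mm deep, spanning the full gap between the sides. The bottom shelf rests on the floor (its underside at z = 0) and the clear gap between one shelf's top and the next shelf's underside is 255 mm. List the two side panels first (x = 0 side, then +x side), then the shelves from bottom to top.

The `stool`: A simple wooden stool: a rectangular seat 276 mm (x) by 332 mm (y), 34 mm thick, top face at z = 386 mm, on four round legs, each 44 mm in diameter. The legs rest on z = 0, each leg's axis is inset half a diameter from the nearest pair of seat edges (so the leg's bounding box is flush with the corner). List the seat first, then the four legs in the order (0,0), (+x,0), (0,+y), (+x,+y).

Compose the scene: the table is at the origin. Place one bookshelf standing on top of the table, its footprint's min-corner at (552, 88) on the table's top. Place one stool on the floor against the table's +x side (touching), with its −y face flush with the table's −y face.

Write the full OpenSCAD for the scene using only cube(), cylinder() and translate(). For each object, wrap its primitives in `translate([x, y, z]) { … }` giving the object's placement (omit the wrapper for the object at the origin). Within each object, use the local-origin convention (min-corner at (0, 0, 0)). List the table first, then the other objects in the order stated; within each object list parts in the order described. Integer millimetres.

translate([0, 0, 681]) cube([1161, 522, 39]);
translate([75, 75, 0]) cylinder(h = 681, r = 23);
translate([1086, 75, 0]) cylinder(h = 681, r = 23);
translate([75, 447, 0]) cylinder(h = 681, r = 23);
translate([1086, 447, 0]) cylinder(h = 681, r = 23);
translate([552, 88, 720]) {
  cube([30, 358, 1223]);
  translate([560, 0, 0]) cube([30, 358, 1223]);
  translate([30, 0, 0]) cube([530, 358, 21]);
  translate([30, 0, 276]) cube([530, 358, 21]);
  translate([30, 0, 552]) cube([530, 358, 21]);
  translate([30, 0, 828]) cube([530, 358, 21]);
  translate([30, 0, 1104]) cube([530, 358, 21]);
}
translate([1161, 0, 0]) {
  translate([0, 0, 352]) cube([276, 332, 34]);
  translate([22, 22, 0]) cylinder(h = 352, r = 22);
  translate([254, 22, 0]) cylinder(h = 352, r = 22);
  translate([22, 310, 0]) cylinder(h = 352, r = 22);
  translate([254, 310, 0]) cylinder(h = 352, r = 22);
}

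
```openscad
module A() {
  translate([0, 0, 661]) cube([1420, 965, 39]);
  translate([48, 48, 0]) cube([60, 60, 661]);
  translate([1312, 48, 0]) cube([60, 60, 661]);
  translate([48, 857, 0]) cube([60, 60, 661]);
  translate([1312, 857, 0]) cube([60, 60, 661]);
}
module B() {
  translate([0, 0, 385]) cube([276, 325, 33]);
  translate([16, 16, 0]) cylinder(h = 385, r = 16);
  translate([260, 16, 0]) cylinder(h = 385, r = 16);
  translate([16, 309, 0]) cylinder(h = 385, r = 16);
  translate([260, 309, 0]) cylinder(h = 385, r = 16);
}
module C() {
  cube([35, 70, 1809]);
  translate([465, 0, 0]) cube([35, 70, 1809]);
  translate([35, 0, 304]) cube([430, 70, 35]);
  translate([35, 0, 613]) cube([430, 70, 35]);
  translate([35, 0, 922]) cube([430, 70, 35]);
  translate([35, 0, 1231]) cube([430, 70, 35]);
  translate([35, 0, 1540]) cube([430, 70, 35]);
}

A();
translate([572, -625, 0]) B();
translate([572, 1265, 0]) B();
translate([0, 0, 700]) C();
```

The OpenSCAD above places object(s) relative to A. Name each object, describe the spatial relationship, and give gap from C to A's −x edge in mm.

A is a table. B is a stool. C is a ladder. Two stools sit around the table at the −y, +y sides. The ladder is on top of the table. The gap from the ladder to the table's −x edge is 0 mm.

The ladder's min-x is at 0; the table's min-x is 0; gap = 0 mm.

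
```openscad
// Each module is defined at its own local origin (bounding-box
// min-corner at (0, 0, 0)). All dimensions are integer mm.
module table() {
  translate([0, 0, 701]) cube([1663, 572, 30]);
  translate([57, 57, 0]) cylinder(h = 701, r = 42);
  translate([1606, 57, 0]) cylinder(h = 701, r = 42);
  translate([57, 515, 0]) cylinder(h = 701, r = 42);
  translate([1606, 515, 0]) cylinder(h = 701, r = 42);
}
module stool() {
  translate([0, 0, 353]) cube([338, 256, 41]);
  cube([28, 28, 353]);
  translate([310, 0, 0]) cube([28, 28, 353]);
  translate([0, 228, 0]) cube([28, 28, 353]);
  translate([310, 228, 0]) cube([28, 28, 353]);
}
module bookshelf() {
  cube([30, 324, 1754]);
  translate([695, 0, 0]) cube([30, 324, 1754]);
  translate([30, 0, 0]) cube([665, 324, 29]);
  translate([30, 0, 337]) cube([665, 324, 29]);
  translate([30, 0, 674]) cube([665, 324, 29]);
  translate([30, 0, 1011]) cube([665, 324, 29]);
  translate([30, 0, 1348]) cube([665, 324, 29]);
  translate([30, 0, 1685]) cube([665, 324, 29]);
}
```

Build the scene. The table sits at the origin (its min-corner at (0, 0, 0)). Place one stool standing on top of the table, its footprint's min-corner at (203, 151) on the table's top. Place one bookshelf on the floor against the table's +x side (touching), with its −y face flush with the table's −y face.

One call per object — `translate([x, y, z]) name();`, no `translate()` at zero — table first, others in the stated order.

table();
translate([203, 151, 731]) stool();
translate([1663, 0, 0]) bookshelf();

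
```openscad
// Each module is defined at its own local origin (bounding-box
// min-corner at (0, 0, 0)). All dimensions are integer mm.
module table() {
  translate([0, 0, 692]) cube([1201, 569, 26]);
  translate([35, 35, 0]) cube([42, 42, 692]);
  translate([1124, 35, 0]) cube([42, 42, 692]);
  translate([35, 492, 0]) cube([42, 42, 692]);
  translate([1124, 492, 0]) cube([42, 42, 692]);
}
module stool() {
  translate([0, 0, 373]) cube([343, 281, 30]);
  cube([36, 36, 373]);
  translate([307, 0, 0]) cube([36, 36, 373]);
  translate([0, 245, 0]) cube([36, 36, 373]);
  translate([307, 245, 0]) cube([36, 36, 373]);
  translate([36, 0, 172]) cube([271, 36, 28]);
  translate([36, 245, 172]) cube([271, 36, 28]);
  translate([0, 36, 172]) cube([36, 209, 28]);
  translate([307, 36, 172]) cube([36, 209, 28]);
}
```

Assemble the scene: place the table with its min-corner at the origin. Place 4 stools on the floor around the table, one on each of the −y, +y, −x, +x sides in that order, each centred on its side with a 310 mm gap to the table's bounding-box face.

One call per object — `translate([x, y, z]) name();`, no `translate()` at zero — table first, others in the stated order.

table();
translate([429, -591, 0]) stool();
translate([429, 879, 0]) stool();
translate([-653, 144, 0]) stool();
translate([1511, 144, 0]) stool();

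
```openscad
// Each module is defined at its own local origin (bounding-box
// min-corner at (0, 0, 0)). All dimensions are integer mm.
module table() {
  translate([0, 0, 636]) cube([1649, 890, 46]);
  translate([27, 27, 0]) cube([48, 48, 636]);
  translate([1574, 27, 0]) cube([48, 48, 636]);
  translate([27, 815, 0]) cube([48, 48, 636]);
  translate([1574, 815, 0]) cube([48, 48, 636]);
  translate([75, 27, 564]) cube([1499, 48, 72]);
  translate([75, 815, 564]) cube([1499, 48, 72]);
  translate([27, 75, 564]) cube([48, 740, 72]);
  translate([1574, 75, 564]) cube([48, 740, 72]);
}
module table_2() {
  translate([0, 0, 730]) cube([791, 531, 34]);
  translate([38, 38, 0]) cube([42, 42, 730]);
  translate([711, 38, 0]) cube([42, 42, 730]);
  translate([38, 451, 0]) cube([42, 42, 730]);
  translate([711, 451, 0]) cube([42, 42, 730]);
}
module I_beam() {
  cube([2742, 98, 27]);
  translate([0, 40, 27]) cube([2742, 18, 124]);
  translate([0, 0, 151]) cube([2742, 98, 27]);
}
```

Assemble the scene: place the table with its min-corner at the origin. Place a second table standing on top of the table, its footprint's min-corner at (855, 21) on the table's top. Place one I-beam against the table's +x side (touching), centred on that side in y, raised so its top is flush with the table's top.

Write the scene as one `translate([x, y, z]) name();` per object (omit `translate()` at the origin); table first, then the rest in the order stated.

table();
translate([855, 21, 682]) table_2();
translate([1649, 396, 504]) I_beam();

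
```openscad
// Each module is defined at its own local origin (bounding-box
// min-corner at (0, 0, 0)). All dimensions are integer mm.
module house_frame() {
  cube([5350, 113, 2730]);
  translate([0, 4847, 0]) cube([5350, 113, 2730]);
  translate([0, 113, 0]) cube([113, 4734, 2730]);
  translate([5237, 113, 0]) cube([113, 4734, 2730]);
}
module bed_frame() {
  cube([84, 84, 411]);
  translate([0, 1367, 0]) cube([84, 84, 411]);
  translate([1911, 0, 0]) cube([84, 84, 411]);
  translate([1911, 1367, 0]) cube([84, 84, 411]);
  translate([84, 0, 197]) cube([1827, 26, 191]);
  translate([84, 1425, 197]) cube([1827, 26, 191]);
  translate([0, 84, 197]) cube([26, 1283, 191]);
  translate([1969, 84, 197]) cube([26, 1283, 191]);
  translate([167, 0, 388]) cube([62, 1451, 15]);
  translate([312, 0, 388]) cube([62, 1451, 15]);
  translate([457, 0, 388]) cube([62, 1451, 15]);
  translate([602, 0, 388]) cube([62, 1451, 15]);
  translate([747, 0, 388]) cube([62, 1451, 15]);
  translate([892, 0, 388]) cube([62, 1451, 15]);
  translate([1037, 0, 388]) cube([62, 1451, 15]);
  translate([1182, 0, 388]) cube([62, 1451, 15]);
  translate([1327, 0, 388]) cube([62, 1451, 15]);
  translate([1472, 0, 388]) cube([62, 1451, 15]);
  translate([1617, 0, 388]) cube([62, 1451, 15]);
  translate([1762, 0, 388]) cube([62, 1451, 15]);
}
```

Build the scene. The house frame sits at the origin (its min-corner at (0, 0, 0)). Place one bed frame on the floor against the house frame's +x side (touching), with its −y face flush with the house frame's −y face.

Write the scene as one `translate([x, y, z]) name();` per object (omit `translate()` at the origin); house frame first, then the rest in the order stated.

house_frame();
translate([5350, 0, 0]) bed_frame();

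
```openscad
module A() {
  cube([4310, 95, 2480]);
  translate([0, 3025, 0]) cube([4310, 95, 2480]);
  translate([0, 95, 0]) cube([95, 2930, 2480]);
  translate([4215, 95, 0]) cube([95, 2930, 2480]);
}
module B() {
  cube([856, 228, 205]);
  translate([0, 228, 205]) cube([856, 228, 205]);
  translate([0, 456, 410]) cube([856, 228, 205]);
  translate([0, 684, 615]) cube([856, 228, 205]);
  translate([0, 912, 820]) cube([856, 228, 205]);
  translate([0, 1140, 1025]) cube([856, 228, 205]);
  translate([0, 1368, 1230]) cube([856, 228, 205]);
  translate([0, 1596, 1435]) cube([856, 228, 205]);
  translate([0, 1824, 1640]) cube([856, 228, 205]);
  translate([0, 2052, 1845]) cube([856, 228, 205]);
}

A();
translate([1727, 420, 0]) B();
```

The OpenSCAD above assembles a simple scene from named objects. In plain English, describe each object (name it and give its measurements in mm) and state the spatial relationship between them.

A is a box-shaped house frame (walls only): outside footprint 4310×3120 mm, wall height 2480 mm, wall thickness 95 mm. The two y-facing walls run the full x-width; the two x-facing walls fit between the inner faces of the y-facing walls.

B is a straight staircase of 10 solid steps. Each step is 856 mm wide (x), 228 mm deep (y, the going) and 205 mm tall (the rise). The first step rests on the floor; each subsequent step sits one going further in +y and one rise higher in +z, directly behind and above the previous step with no overlap.

The staircase sits inside the house frame, centred.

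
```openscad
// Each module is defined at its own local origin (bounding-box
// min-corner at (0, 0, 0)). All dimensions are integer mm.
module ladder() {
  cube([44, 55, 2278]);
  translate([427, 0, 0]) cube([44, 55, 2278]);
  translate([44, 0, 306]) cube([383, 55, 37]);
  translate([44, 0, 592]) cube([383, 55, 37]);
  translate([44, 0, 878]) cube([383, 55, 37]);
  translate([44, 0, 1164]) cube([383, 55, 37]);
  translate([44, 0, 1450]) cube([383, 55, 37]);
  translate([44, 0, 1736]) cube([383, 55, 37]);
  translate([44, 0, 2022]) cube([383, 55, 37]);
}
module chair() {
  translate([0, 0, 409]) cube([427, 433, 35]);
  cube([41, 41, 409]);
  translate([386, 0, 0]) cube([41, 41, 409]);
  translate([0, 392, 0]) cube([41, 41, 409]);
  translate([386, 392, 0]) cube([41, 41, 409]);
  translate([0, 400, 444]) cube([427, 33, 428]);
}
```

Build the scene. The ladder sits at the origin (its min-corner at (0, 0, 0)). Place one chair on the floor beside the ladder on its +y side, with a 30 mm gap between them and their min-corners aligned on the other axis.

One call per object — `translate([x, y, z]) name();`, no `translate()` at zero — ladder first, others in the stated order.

ladder();
translate([0, 85, 0]) chair();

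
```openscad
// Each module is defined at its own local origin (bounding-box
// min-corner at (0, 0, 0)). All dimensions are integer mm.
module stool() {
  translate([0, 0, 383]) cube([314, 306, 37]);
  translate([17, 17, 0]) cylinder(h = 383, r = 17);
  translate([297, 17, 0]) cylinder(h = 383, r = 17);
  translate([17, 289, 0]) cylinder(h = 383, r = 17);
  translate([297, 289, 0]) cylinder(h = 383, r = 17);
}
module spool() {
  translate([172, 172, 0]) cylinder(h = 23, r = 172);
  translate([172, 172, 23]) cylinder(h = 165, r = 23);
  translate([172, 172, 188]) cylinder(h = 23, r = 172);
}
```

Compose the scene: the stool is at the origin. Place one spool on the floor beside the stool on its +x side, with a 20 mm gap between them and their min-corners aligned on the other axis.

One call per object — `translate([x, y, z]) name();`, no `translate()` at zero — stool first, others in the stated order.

stool();
translate([334, 0, 0]) spool();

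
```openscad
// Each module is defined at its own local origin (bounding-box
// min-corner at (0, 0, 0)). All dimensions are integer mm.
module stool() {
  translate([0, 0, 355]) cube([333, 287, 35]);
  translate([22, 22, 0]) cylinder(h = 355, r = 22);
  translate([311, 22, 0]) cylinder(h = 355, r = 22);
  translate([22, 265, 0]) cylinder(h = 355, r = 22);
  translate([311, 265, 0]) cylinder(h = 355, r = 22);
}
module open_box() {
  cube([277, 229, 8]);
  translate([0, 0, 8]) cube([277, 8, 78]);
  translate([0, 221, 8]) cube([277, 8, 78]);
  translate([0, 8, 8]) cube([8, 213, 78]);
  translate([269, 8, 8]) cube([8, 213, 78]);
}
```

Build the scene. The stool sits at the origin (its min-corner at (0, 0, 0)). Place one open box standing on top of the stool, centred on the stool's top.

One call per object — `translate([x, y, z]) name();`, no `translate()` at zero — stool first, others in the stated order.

stool();
translate([28, 29, 390]) open_box();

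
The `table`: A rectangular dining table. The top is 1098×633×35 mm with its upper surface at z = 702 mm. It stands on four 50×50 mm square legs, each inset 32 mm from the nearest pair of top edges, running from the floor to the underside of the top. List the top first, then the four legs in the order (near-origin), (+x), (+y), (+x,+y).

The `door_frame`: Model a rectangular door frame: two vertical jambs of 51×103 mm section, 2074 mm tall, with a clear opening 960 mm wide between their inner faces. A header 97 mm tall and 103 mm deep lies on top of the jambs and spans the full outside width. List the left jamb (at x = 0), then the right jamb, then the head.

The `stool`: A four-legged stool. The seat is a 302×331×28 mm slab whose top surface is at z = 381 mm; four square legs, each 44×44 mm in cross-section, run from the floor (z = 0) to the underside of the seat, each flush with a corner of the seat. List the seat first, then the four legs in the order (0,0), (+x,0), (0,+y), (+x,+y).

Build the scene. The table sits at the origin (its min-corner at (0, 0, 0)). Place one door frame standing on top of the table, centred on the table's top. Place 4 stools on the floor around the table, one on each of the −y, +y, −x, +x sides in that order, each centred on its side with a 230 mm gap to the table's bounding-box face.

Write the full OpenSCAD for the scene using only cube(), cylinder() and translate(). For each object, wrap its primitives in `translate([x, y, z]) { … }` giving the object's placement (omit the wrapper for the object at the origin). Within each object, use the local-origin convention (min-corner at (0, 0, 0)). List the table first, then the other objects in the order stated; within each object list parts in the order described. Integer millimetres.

translate([0, 0, 667]) cube([1098, 633, 35]);
translate([32, 32, 0]) cube([50, 50, 667]);
translate([1016, 32, 0]) cube([50, 50, 667]);
translate([32, 551, 0]) cube([50, 50, 667]);
translate([1016, 551, 0]) cube([50, 50, 667]);
translate([18, 265, 702]) {
  cube([51, 103, 2074]);
  translate([1011, 0, 0]) cube([51, 103, 2074]);
  translate([0, 0, 2074]) cube([1062, 103, 97]);
}
translate([398, -561, 0]) {
  translate([0, 0, 353]) cube([302, 331, 28]);
  cube([44, 44, 353]);
  translate([258, 0, 0]) cube([44, 44, 353]);
  translate([0, 287, 0]) cube([44, 44, 353]);
  translate([258, 287, 0]) cube([44, 44, 353]);
}
translate([398, 863, 0]) {
  translate([0, 0, 353]) cube([302, 331, 28]);
  cube([44, 44, 353]);
  translate([258, 0, 0]) cube([44, 44, 353]);
  translate([0, 287, 0]) cube([44, 44, 353]);
  translate([258, 287, 0]) cube([44, 44, 353]);
}
translate([-532, 151, 0]) {
  translate([0, 0, 353]) cube([302, 331, 28]);
  cube([44, 44, 353]);
  translate([258, 0, 0]) cube([44, 44, 353]);
  translate([0, 287, 0]) cube([44, 44, 353]);
  translate([258, 287, 0]) cube([44, 44, 353]);
}
translate([1328, 151, 0]) {
  translate([0, 0, 353]) cube([302, 331, 28]);
  cube([44, 44, 353]);
  translate([258, 0, 0]) cube([44, 44, 353]);
  translate([0, 287, 0]) cube([44, 44, 353]);
  translate([258, 287, 0]) cube([44, 44, 353]);
}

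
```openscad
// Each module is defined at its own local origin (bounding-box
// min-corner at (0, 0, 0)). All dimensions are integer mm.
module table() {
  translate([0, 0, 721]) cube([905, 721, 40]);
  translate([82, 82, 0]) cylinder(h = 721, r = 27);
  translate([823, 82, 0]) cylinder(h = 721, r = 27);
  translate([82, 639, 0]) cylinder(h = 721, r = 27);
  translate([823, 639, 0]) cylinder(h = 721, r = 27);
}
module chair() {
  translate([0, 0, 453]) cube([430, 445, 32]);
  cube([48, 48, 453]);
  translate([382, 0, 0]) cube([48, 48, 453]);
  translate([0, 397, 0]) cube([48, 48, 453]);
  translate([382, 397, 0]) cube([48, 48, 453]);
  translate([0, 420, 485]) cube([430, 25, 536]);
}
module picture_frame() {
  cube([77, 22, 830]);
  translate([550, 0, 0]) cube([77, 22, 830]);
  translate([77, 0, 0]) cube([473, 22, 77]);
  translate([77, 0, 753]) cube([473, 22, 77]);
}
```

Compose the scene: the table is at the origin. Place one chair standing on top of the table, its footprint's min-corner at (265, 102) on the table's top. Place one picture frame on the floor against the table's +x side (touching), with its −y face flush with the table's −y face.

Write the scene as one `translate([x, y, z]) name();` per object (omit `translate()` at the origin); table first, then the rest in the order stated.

table();
translate([265, 102, 761]) chair();
translate([905, 0, 0]) picture_frame();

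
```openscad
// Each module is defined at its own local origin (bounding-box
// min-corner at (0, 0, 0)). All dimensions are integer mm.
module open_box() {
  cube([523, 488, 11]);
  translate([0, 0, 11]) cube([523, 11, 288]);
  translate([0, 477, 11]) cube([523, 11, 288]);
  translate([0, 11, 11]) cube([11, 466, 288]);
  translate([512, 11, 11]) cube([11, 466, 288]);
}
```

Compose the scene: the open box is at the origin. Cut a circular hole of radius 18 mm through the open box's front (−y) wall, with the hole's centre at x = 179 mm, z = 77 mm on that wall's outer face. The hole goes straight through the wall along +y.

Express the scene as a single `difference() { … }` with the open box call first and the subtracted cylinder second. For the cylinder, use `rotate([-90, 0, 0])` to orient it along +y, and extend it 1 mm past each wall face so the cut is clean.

difference() {
  open_box();
  translate([179, -1, 77]) rotate([-90, 0, 0]) cylinder(h = 13, r = 18);
}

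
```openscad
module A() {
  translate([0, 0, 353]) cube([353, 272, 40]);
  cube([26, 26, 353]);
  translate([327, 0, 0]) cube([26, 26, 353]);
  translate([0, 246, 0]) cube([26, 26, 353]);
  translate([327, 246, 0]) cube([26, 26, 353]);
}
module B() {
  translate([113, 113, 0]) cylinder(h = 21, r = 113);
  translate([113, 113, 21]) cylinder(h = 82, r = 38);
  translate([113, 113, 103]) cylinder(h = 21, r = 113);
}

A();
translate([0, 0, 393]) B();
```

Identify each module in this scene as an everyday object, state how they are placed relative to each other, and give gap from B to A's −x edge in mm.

The spool's min-x is at 0; the stool's min-x is 0; gap = 0 mm.

A is a stool. B is a spool. The spool is on top of the stool. The gap from the spool to the stool's −x edge is 0 mm.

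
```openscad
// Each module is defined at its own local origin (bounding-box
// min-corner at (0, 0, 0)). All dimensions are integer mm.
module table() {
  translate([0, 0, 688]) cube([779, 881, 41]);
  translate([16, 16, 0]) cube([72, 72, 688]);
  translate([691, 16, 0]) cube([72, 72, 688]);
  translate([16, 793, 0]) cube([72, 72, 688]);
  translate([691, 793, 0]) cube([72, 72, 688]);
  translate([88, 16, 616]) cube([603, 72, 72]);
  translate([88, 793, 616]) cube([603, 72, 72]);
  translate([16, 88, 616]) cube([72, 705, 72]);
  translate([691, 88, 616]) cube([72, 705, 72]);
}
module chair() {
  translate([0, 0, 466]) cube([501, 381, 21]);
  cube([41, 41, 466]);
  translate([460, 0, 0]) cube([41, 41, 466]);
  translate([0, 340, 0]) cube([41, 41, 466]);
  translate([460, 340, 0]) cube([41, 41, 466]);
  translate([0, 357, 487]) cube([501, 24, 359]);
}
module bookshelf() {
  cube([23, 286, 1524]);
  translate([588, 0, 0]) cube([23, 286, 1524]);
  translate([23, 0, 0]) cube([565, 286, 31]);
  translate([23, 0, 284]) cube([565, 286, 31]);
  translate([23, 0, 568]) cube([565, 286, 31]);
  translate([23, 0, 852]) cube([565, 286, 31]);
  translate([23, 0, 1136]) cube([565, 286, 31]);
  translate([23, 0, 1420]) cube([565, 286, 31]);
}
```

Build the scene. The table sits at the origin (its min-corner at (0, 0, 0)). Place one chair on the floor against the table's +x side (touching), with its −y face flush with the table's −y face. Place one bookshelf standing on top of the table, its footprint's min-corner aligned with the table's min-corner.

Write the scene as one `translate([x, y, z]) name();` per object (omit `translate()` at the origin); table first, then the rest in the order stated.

table();
translate([779, 0, 0]) chair();
translate([0, 0, 729]) bookshelf();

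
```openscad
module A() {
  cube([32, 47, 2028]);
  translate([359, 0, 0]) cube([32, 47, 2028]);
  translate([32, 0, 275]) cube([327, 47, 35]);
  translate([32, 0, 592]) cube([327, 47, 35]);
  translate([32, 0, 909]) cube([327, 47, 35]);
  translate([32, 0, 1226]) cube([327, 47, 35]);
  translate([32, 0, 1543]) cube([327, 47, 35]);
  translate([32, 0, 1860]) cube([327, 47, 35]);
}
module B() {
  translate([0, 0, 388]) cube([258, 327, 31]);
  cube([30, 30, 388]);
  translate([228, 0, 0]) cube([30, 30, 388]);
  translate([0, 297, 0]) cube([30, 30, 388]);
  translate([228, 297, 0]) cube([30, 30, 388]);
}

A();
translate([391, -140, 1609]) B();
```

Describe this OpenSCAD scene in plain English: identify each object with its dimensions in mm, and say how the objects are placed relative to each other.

A is a wooden ladder with two side rails of 32×47 mm section and 2028 mm height, set 391 mm apart overall. Between them run 6 rectangular rungs (47 mm deep, 35 mm thick), front faces flush with the rails' −y face. The bottom of the first rung is 275 mm above the floor and each subsequent rung is 317 mm higher than the one below.

B is a four-legged stool. The seat is 258×327 mm, 31 mm thick, top at z = 419 mm. It stands on four square legs, each 30×30 mm in cross-section, from z = 0 to the seat underside, each flush with a corner of the seat.

The stool is beside the ladder with their tops flush at z = 2028.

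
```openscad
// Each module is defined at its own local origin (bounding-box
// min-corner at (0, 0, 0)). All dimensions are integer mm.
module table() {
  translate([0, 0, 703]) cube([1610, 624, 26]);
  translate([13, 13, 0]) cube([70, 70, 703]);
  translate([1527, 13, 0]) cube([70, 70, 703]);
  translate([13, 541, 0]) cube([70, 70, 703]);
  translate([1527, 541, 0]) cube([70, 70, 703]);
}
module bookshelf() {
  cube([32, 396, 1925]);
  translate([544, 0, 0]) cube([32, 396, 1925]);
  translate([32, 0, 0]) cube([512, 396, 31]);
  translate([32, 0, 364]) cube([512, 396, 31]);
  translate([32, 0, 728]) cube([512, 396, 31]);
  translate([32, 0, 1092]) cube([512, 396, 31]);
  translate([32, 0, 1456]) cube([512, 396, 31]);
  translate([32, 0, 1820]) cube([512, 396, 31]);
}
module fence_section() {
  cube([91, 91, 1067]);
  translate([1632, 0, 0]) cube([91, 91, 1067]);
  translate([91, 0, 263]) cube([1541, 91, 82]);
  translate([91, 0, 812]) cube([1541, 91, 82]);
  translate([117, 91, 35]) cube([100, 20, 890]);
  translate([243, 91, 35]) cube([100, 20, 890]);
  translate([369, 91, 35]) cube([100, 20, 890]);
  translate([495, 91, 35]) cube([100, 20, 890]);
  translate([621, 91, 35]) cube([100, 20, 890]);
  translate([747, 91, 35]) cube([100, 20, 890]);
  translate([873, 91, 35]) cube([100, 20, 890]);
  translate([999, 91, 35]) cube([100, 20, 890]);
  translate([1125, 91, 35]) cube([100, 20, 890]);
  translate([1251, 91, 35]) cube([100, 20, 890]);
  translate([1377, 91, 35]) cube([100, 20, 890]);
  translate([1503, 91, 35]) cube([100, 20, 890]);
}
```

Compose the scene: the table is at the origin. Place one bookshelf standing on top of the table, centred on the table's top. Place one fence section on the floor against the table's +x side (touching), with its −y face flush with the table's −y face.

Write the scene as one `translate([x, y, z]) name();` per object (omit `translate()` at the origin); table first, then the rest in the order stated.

table();
translate([517, 114, 729]) bookshelf();
translate([1610, 0, 0]) fence_section();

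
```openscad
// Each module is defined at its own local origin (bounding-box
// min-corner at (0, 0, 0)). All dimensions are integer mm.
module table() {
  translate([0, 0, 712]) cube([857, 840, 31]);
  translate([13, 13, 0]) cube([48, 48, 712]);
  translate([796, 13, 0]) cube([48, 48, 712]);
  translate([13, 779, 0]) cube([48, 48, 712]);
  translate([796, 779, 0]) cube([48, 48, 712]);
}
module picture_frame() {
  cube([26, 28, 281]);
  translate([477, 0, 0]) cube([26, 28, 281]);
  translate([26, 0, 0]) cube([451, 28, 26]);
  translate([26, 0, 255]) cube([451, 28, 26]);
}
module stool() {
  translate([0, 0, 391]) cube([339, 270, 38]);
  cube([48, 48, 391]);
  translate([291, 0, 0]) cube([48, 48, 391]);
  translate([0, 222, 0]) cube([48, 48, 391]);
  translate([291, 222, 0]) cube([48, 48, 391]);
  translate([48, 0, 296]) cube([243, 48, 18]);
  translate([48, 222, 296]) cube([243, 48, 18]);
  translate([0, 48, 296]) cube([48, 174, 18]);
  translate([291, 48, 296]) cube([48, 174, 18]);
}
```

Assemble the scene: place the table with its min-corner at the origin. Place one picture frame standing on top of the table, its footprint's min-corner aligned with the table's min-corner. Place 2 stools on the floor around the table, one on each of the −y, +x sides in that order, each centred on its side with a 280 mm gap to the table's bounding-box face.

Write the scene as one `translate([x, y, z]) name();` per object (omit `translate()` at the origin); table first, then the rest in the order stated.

table();
translate([0, 0, 743]) picture_frame();
translate([259, -550, 0]) stool();
translate([1137, 285, 0]) stool();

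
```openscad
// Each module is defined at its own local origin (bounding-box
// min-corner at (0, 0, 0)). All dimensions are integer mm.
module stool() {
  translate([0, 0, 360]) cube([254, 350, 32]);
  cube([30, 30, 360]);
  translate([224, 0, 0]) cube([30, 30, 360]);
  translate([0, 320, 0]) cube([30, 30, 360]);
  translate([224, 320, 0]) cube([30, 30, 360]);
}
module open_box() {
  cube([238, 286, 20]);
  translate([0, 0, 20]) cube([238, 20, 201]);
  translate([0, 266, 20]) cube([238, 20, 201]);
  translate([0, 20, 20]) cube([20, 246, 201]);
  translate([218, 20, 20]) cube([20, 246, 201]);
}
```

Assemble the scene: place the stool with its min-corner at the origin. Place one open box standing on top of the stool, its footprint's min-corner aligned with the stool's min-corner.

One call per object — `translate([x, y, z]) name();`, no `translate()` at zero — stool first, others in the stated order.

stool();
translate([0, 0, 392]) open_box();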